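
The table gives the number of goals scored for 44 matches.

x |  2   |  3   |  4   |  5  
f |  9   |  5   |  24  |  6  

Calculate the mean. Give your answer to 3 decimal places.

3.614

Values: 2, 3, 4, 5
Σfx = 9×2 + 5×3 + 24×4 + 6×5 = 159
n = Σf = 44
Mean = 159 / 44 = 3.6136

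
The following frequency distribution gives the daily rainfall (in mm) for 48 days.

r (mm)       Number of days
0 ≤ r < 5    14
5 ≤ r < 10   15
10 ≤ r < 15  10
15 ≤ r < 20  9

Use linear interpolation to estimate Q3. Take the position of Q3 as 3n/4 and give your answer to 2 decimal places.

Cumulative frequencies: 14, 29, 39, 48
n = 48; position = 3n/4 = 36.
This falls in the class 10 ≤ r < 15: L = 10, F = 29, f = 10, h = 5.
Upper quartile ≈ 10 + ((36 − 29) / 10) × 5 = 13.5000

13.50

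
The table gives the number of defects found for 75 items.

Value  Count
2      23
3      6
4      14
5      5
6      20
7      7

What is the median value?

Cumulative frequencies: 23, 29, 43, 48, 68, 75
n = 75, so the median is the value in position (n+1)/2 = 38.
Position 38 falls at value 4.

4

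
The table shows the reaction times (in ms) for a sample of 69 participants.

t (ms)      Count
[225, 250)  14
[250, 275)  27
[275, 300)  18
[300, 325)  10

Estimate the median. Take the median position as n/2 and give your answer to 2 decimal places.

268.98

Cumulative frequencies: 14, 41, 59, 69
n = 69; position = n/2 = 34.5.
This falls in the class [250, 275): L = 250, F = 14, f = 27, h = 25.
Median ≈ 250 + ((34.5 − 14) / 27) × 25 = 268.9815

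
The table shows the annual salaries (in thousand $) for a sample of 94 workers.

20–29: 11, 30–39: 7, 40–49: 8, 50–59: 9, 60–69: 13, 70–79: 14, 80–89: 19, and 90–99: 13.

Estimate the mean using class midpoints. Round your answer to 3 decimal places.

Midpoints: 24.5, 34.5, 44.5, 54.5, 64.5, 74.5, 84.5, 94.5
Σfm = 11×24.5 + 7×34.5 + 8×44.5 + 9×54.5 + 13×64.5 + 14×74.5 + 19×84.5 + 13×94.5 = 6073
n = Σf = 94
Mean = 6073 / 94 = 64.6064

64.606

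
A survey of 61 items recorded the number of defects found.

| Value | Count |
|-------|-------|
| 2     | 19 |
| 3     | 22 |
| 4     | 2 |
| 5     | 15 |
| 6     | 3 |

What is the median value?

Cumulative frequencies: 19, 41, 43, 58, 61
n = 61, so the median is the value in position (n+1)/2 = 31.
Position 31 falls at value 3.

3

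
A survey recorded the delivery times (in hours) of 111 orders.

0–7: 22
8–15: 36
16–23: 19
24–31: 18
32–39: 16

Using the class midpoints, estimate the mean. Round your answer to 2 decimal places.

Midpoints: 3.5, 11.5, 19.5, 27.5, 35.5
Σfm = 22×3.5 + 36×11.5 + 19×19.5 + 18×27.5 + 16×35.5 = 1924.5
n = Σf = 111
Mean = 1924.5 / 111 = 17.3378

17.34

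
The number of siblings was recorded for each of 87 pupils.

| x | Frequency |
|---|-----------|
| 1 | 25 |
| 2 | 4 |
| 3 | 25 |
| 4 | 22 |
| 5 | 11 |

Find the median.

Cumulative frequencies: 25, 29, 54, 76, 87
n = 87, so the median is the value in position (n+1)/2 = 44.
Position 44 falls at value 3.

3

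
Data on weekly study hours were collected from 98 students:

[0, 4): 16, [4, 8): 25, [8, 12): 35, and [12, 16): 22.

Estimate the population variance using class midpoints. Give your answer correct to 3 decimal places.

Midpoints: 2, 6, 10, 14
n = 98, Σfm = 840, mean = 8.5714
Σfm² = 8776
Σf(m − x̄)² = Σfm² − (Σfm)²/n = 8776 − 840²/98 = 1576.0000
Population variance = 1576.0000 / 98 = 16.0816

16.082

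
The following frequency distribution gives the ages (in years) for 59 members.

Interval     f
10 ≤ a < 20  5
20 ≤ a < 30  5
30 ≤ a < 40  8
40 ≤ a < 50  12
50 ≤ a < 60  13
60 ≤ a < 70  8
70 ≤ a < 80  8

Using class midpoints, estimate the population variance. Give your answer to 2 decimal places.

Midpoints: 15, 25, 35, 45, 55, 65, 75
n = 59, Σfm = 2855, mean = 48.3898
Σfm² = 156475
Σf(m − x̄)² = Σfm² − (Σfm)²/n = 156475 − 2855²/59 = 18322.0339
Population variance = 18322.0339 / 59 = 310.5429

310.54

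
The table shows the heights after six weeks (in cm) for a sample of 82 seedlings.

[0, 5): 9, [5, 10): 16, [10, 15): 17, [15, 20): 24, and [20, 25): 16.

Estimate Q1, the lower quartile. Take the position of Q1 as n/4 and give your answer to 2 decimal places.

Cumulative frequencies: 9, 25, 42, 66, 82
n = 82; position = n/4 = 20.5.
This falls in the class [5, 10): L = 5, F = 9, f = 16, h = 5.
Lower quartile ≈ 5 + ((20.5 − 9) / 16) × 5 = 8.5938

8.59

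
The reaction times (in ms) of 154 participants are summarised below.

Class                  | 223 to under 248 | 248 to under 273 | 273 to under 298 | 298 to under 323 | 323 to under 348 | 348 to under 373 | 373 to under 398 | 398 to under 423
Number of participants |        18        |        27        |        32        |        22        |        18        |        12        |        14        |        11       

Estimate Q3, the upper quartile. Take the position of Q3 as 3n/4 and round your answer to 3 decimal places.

345.917

Cumulative frequencies: 18, 45, 77, 99, 117, 129, 143, 154
n = 154; position = 3n/4 = 115.5.
This falls in the class 323 to under 348: L = 323, F = 99, f = 18, h = 25.
Upper quartile ≈ 323 + ((115.5 − 99) / 18) × 25 = 345.9167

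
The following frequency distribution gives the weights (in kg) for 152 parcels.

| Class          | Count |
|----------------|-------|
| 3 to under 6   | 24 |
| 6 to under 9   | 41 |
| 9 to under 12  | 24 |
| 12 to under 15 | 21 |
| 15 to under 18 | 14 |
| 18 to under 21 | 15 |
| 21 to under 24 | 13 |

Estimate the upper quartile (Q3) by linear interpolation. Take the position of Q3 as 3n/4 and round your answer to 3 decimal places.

15.857

Cumulative frequencies: 24, 65, 89, 110, 124, 139, 152
n = 152; position = 3n/4 = 114.
This falls in the class 15 to under 18: L = 15, F = 110, f = 14, h = 3.
Upper quartile ≈ 15 + ((114 − 110) / 14) × 3 = 15.8571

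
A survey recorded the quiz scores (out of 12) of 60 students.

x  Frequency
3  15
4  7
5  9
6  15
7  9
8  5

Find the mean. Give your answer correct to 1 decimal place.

5.2

Values: 3, 4, 5, 6, 7, 8
Σfx = 15×3 + 7×4 + 9×5 + 15×6 + 9×7 + 5×8 = 311
n = Σf = 60
Mean = 311 / 60 = 5.1833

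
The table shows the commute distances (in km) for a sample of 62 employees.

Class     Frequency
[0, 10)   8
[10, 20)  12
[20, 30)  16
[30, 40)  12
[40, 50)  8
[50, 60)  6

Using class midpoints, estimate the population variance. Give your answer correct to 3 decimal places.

220.604

Midpoints: 5, 15, 25, 35, 45, 55
n = 62, Σfm = 1730, mean = 27.9032
Σfm² = 61950
Σf(m − x̄)² = Σfm² − (Σfm)²/n = 61950 − 1730²/62 = 13677.4194
Population variance = 13677.4194 / 62 = 220.6035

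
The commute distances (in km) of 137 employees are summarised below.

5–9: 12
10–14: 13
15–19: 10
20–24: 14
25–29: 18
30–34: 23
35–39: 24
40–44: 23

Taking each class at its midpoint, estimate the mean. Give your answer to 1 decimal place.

Midpoints: 7, 12, 17, 22, 27, 32, 37, 42
Σfm = 12×7 + 13×12 + 10×17 + 14×22 + 18×27 + 23×32 + 24×37 + 23×42 = 3794
n = Σf = 137
Mean = 3794 / 137 = 27.6934

27.7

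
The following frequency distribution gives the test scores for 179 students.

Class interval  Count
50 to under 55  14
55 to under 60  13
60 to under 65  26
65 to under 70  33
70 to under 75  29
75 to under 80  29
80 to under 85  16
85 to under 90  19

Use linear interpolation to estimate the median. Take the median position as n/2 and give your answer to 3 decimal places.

Cumulative frequencies: 14, 27, 53, 86, 115, 144, 160, 179
n = 179; position = n/2 = 89.5.
This falls in the class 70 to under 75: L = 70, F = 86, f = 29, h = 5.
Median ≈ 70 + ((89.5 − 86) / 29) × 5 = 70.6034

70.603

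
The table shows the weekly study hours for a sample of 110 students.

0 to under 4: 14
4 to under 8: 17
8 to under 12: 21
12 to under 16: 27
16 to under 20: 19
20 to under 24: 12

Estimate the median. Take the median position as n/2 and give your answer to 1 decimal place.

12.4

Cumulative frequencies: 14, 31, 52, 79, 98, 110
n = 110; position = n/2 = 55.
This falls in the class 12 to under 16: L = 12, F = 52, f = 27, h = 4.
Median ≈ 12 + ((55 − 52) / 27) × 4 = 12.4444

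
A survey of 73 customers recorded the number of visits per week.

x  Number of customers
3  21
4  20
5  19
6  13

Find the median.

4

Cumulative frequencies: 21, 41, 60, 73
n = 73, so the median is the value in position (n+1)/2 = 37.
Position 37 falls at value 4.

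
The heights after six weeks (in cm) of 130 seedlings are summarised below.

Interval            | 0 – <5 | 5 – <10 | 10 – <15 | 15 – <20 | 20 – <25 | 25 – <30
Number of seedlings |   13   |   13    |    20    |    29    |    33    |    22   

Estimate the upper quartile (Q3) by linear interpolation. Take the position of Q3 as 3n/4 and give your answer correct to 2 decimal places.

Cumulative frequencies: 13, 26, 46, 75, 108, 130
n = 130; position = 3n/4 = 97.5.
This falls in the class 20 – <25: L = 20, F = 75, f = 33, h = 5.
Upper quartile ≈ 20 + ((97.5 − 75) / 33) × 5 = 23.4091

23.41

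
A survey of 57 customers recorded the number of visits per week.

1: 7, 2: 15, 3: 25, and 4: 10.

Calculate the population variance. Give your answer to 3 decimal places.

Values: 1, 2, 3, 4
n = 57, Σfx = 152, mean = 2.6667
Σfx² = 452
Σf(x − x̄)² = Σfx² − (Σfx)²/n = 452 − 152²/57 = 46.6667
Population variance = 46.6667 / 57 = 0.8187

0.819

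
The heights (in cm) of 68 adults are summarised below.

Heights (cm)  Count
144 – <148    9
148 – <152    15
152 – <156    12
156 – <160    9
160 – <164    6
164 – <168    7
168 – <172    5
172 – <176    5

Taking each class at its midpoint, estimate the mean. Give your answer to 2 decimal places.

157.18

Midpoints: 146, 150, 154, 158, 162, 166, 170, 174
Σfm = 9×146 + 15×150 + 12×154 + 9×158 + 6×162 + 7×166 + 5×170 + 5×174 = 10688
n = Σf = 68
Mean = 10688 / 68 = 157.1765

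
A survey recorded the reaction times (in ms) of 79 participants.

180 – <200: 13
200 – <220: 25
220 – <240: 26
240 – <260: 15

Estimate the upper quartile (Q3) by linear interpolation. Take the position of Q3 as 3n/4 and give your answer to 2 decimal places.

236.35

Cumulative frequencies: 13, 38, 64, 79
n = 79; position = 3n/4 = 59.25.
This falls in the class 220 – <240: L = 220, F = 38, f = 26, h = 20.
Upper quartile ≈ 220 + ((59.25 − 38) / 26) × 20 = 236.3462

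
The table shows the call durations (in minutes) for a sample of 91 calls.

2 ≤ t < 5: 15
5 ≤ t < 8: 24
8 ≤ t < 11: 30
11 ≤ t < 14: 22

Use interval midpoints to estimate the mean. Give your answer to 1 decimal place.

Midpoints: 3.5, 6.5, 9.5, 12.5
Σfm = 15×3.5 + 24×6.5 + 30×9.5 + 22×12.5 = 768.5
n = Σf = 91
Mean = 768.5 / 91 = 8.4451

8.4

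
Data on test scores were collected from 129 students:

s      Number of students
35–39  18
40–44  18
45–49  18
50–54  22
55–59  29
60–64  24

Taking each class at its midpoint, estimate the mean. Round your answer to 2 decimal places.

50.80

Midpoints: 37, 42, 47, 52, 57, 62
Σfm = 18×37 + 18×42 + 18×47 + 22×52 + 29×57 + 24×62 = 6553
n = Σf = 129
Mean = 6553 / 129 = 50.7984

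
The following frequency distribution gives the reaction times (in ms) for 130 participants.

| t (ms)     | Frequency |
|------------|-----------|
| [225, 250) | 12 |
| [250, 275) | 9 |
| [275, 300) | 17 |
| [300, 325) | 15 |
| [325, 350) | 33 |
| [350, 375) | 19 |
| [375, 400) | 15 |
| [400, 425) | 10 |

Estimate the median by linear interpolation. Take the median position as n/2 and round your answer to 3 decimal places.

Cumulative frequencies: 12, 21, 38, 53, 86, 105, 120, 130
n = 130; position = n/2 = 65.
This falls in the class [325, 350): L = 325, F = 53, f = 33, h = 25.
Median ≈ 325 + ((65 − 53) / 33) × 25 = 334.0909

334.091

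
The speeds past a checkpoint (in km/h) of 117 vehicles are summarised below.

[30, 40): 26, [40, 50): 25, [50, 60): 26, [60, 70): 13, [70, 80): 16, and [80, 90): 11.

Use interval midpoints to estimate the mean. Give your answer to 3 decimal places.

55.085

Midpoints: 35, 45, 55, 65, 75, 85
Σfm = 26×35 + 25×45 + 26×55 + 13×65 + 16×75 + 11×85 = 6445
n = Σf = 117
Mean = 6445 / 117 = 55.0855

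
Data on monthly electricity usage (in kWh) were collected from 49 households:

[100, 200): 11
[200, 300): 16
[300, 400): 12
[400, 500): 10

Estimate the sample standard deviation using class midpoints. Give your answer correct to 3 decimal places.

106.066

Midpoints: 150, 250, 350, 450
n = 49, Σfm = 14350, mean = 292.8571
Σfm² = 4742500
Σf(m − x̄)² = Σfm² − (Σfm)²/n = 4742500 − 14350²/49 = 540000.0000
Sample variance = 540000.0000 / 48 = 11250.0000
Standard deviation = √11250.0000 = 106.0660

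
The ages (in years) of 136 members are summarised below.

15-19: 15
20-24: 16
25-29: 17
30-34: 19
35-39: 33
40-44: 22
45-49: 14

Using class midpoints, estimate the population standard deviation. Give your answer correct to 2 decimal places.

Midpoints: 17, 22, 27, 32, 37, 42, 47
n = 136, Σfm = 4477, mean = 32.9191
Σfm² = 158839
Σf(m − x̄)² = Σfm² − (Σfm)²/n = 158839 − 4477²/136 = 11460.1103
Population variance = 11460.1103 / 136 = 84.2655
Standard deviation = √84.2655 = 9.1796

9.18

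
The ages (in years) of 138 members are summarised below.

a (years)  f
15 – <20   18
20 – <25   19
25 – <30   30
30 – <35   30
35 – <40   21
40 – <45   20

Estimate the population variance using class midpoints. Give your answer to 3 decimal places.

61.963

Midpoints: 17.5, 22.5, 27.5, 32.5, 37.5, 42.5
n = 138, Σfm = 4180, mean = 30.2899
Σfm² = 135162.5
Σf(m − x̄)² = Σfm² − (Σfm)²/n = 135162.5 − 4180²/138 = 8550.9058
Population variance = 8550.9058 / 138 = 61.9631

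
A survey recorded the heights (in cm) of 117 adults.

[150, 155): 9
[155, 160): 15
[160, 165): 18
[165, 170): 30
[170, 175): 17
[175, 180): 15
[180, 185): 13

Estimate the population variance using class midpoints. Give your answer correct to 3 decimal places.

75.206

Midpoints: 152.5, 157.5, 162.5, 167.5, 172.5, 177.5, 182.5
n = 117, Σfm = 19652.5, mean = 167.9701
Σfm² = 3309831.25
Σf(m − x̄)² = Σfm² − (Σfm)²/n = 3309831.25 − 19652.5²/117 = 8799.1453
Population variance = 8799.1453 / 117 = 75.2064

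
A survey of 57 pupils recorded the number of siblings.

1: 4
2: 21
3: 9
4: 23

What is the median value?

Cumulative frequencies: 4, 25, 34, 57
n = 57, so the median is the value in position (n+1)/2 = 29.
Position 29 falls at value 3.

3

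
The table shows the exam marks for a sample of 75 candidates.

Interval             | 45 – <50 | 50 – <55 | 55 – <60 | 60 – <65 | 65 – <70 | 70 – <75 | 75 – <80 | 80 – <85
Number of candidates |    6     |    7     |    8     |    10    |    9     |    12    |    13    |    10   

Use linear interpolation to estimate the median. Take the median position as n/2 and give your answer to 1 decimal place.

Cumulative frequencies: 6, 13, 21, 31, 40, 52, 65, 75
n = 75; position = n/2 = 37.5.
This falls in the class 65 – <70: L = 65, F = 31, f = 9, h = 5.
Median ≈ 65 + ((37.5 − 31) / 9) × 5 = 68.6111

68.6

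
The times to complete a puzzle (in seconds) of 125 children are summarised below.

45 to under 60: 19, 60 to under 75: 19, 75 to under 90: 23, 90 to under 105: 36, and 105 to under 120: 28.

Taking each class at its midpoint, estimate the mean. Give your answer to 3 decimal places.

86.700

Midpoints: 52.5, 67.5, 82.5, 97.5, 112.5
Σfm = 19×52.5 + 19×67.5 + 23×82.5 + 36×97.5 + 28×112.5 = 10837.5
n = Σf = 125
Mean = 10837.5 / 125 = 86.7000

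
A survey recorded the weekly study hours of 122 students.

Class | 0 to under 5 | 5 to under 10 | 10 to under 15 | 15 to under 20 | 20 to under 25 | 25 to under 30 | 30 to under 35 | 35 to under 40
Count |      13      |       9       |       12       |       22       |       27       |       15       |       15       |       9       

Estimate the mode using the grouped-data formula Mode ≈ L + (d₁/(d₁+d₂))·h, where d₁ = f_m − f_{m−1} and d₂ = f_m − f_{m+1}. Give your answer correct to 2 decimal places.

21.47

Modal class: 20 to under 25 (highest frequency 27).
d₁ = 27 − 22 = 5, d₂ = 27 − 15 = 12
Mode ≈ 20 + (5/(5+12)) × 5 = 20 + 1.4706 = 21.4706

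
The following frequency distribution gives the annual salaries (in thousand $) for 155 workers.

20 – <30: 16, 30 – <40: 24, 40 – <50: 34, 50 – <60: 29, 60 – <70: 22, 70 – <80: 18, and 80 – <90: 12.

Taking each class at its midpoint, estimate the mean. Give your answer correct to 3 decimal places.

Midpoints: 25, 35, 45, 55, 65, 75, 85
Σfm = 16×25 + 24×35 + 34×45 + 29×55 + 22×65 + 18×75 + 12×85 = 8165
n = Σf = 155
Mean = 8165 / 155 = 52.6774

52.677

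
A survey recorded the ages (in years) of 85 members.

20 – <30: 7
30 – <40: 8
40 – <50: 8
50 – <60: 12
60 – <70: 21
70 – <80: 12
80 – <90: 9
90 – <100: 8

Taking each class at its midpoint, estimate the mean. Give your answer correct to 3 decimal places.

Midpoints: 25, 35, 45, 55, 65, 75, 85, 95
Σfm = 7×25 + 8×35 + 8×45 + 12×55 + 21×65 + 12×75 + 9×85 + 8×95 = 5265
n = Σf = 85
Mean = 5265 / 85 = 61.9412

61.941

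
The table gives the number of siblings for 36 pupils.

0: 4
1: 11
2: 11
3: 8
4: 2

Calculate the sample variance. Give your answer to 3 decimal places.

1.190

Values: 0, 1, 2, 3, 4
n = 36, Σfx = 65, mean = 1.8056
Σfx² = 159
Σf(x − x̄)² = Σfx² − (Σfx)²/n = 159 − 65²/36 = 41.6389
Sample variance = 41.6389 / 35 = 1.1897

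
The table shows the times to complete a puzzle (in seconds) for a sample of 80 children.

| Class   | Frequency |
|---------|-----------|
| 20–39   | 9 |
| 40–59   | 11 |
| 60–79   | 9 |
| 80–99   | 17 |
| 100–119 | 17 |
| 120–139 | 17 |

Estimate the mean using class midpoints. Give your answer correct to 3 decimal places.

Midpoints: 29.5, 49.5, 69.5, 89.5, 109.5, 129.5
Σfm = 9×29.5 + 11×49.5 + 9×69.5 + 17×89.5 + 17×109.5 + 17×129.5 = 7020
n = Σf = 80
Mean = 7020 / 80 = 87.7500

87.750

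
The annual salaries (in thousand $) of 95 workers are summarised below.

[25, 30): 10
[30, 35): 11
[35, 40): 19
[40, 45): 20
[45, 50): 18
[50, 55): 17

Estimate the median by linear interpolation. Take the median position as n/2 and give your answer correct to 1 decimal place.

Cumulative frequencies: 10, 21, 40, 60, 78, 95
n = 95; position = n/2 = 47.5.
This falls in the class [40, 45): L = 40, F = 40, f = 20, h = 5.
Median ≈ 40 + ((47.5 − 40) / 20) × 5 = 41.8750

41.9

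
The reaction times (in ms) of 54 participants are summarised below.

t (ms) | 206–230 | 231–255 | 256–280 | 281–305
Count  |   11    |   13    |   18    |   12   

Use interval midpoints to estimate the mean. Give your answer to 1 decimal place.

257.4

Midpoints: 218, 243, 268, 293
Σfm = 11×218 + 13×243 + 18×268 + 12×293 = 13897
n = Σf = 54
Mean = 13897 / 54 = 257.3519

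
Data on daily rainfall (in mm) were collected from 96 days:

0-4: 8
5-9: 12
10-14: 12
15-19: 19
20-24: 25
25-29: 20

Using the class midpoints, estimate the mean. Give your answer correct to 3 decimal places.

Midpoints: 2, 7, 12, 17, 22, 27
Σfm = 8×2 + 12×7 + 12×12 + 19×17 + 25×22 + 20×27 = 1657
n = Σf = 96
Mean = 1657 / 96 = 17.2604

17.260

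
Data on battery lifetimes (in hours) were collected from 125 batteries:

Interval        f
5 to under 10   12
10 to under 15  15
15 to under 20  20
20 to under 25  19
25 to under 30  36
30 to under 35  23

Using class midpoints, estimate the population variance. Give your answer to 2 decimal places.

Midpoints: 7.5, 12.5, 17.5, 22.5, 27.5, 32.5
n = 125, Σfm = 2792.5, mean = 22.3400
Σfm² = 70281.25
Σf(m − x̄)² = Σfm² − (Σfm)²/n = 70281.25 − 2792.5²/125 = 7896.8000
Population variance = 7896.8000 / 125 = 63.1744

63.17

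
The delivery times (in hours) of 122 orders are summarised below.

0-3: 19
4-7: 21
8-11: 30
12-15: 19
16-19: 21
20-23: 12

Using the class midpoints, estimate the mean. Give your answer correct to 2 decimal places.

10.75

Midpoints: 1.5, 5.5, 9.5, 13.5, 17.5, 21.5
Σfm = 19×1.5 + 21×5.5 + 30×9.5 + 19×13.5 + 21×17.5 + 12×21.5 = 1311
n = Σf = 122
Mean = 1311 / 122 = 10.7459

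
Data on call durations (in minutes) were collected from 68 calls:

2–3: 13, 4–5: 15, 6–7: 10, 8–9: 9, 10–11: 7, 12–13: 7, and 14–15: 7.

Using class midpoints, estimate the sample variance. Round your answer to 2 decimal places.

Midpoints: 2.5, 4.5, 6.5, 8.5, 10.5, 12.5, 14.5
n = 68, Σfm = 504, mean = 7.4118
Σfm² = 4795
Σf(m − x̄)² = Σfm² − (Σfm)²/n = 4795 − 504²/68 = 1059.4706
Sample variance = 1059.4706 / 67 = 15.8130

15.81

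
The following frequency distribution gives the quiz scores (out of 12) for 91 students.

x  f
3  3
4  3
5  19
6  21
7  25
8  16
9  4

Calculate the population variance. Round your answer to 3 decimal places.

Values: 3, 4, 5, 6, 7, 8, 9
n = 91, Σfx = 581, mean = 6.3846
Σfx² = 3879
Σf(x − x̄)² = Σfx² − (Σfx)²/n = 3879 − 581²/91 = 169.5385
Population variance = 169.5385 / 91 = 1.8631

1.863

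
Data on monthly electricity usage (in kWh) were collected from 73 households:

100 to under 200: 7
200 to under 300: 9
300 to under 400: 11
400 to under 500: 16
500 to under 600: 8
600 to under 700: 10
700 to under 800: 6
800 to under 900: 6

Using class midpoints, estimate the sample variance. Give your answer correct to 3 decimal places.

42016.743

Midpoints: 150, 250, 350, 450, 550, 650, 750, 850
n = 73, Σfm = 34850, mean = 477.3973
Σfm² = 19662500
Σf(m − x̄)² = Σfm² − (Σfm)²/n = 19662500 − 34850²/73 = 3025205.4795
Sample variance = 3025205.4795 / 72 = 42016.7428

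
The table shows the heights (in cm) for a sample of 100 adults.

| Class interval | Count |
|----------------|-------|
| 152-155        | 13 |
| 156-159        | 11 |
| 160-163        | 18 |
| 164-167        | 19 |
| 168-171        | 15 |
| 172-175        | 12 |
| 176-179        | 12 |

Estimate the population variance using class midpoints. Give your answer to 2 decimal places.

Midpoints: 153.5, 157.5, 161.5, 165.5, 169.5, 173.5, 177.5
n = 100, Σfm = 16534, mean = 165.3400
Σfm² = 2739329
Σf(m − x̄)² = Σfm² − (Σfm)²/n = 2739329 − 16534²/100 = 5597.4400
Population variance = 5597.4400 / 100 = 55.9744

55.97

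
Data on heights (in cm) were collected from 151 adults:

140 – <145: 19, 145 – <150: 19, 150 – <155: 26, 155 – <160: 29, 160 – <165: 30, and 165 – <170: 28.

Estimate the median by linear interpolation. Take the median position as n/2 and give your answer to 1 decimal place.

157.0

Cumulative frequencies: 19, 38, 64, 93, 123, 151
n = 151; position = n/2 = 75.5.
This falls in the class 155 – <160: L = 155, F = 64, f = 29, h = 5.
Median ≈ 155 + ((75.5 − 64) / 29) × 5 = 156.9828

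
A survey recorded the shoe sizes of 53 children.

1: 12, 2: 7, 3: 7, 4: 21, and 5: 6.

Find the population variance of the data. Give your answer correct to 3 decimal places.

1.885

Values: 1, 2, 3, 4, 5
n = 53, Σfx = 161, mean = 3.0377
Σfx² = 589
Σf(x − x̄)² = Σfx² − (Σfx)²/n = 589 − 161²/53 = 99.9245
Population variance = 99.9245 / 53 = 1.8854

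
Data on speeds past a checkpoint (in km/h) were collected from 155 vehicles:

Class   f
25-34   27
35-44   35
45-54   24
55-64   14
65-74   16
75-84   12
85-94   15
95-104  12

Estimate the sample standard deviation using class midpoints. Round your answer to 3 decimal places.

Midpoints: 29.5, 39.5, 49.5, 59.5, 69.5, 79.5, 89.5, 99.5
n = 155, Σfm = 8802.5, mean = 56.7903
Σfm² = 578558.75
Σf(m − x̄)² = Σfm² − (Σfm)²/n = 578558.75 − 8802.5²/155 = 78661.9355
Sample variance = 78661.9355 / 154 = 510.7918
Standard deviation = √510.7918 = 22.6007

22.601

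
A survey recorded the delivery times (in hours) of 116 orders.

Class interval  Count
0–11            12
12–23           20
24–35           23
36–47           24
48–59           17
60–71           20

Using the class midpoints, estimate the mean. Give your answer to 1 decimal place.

37.2

Midpoints: 5.5, 17.5, 29.5, 41.5, 53.5, 65.5
Σfm = 12×5.5 + 20×17.5 + 23×29.5 + 24×41.5 + 17×53.5 + 20×65.5 = 4310
n = Σf = 116
Mean = 4310 / 116 = 37.1552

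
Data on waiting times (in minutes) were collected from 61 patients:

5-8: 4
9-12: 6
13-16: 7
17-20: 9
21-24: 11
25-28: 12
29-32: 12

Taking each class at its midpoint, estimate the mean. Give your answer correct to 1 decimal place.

21.1

Midpoints: 6.5, 10.5, 14.5, 18.5, 22.5, 26.5, 30.5
Σfm = 4×6.5 + 6×10.5 + 7×14.5 + 9×18.5 + 11×22.5 + 12×26.5 + 12×30.5 = 1288.5
n = Σf = 61
Mean = 1288.5 / 61 = 21.1230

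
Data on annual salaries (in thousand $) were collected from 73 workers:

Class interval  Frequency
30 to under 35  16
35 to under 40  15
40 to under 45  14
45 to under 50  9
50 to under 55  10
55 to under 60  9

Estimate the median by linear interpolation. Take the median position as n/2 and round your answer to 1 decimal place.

Cumulative frequencies: 16, 31, 45, 54, 64, 73
n = 73; position = n/2 = 36.5.
This falls in the class 40 to under 45: L = 40, F = 31, f = 14, h = 5.
Median ≈ 40 + ((36.5 − 31) / 14) × 5 = 41.9643

42.0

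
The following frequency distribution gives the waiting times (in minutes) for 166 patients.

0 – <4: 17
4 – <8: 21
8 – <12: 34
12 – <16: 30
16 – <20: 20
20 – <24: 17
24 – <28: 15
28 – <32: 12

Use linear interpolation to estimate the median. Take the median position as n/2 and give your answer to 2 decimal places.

13.47

Cumulative frequencies: 17, 38, 72, 102, 122, 139, 154, 166
n = 166; position = n/2 = 83.
This falls in the class 12 – <16: L = 12, F = 72, f = 30, h = 4.
Median ≈ 12 + ((83 − 72) / 30) × 4 = 13.4667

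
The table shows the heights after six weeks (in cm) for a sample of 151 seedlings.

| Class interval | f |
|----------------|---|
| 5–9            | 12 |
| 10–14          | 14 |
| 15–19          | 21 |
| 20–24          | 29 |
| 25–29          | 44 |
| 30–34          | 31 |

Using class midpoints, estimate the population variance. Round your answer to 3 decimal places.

Midpoints: 7, 12, 17, 22, 27, 32
n = 151, Σfm = 3427, mean = 22.6954
Σfm² = 86529
Σf(m − x̄)² = Σfm² − (Σfm)²/n = 86529 − 3427²/151 = 8751.9868
Population variance = 8751.9868 / 151 = 57.9602

57.960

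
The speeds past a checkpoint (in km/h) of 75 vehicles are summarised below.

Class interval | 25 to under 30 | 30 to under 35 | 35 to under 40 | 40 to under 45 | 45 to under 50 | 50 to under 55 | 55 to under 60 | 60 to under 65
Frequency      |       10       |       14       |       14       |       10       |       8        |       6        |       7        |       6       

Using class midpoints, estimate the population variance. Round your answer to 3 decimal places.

Midpoints: 27.5, 32.5, 37.5, 42.5, 47.5, 52.5, 57.5, 62.5
n = 75, Σfm = 3152.5, mean = 42.0333
Σfm² = 141268.75
Σf(m − x̄)² = Σfm² − (Σfm)²/n = 141268.75 − 3152.5²/75 = 8758.6667
Population variance = 8758.6667 / 75 = 116.7822

116.782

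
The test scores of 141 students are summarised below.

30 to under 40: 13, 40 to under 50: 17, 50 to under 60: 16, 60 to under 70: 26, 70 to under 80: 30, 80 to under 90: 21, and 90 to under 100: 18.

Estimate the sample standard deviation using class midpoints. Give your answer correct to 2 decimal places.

Midpoints: 35, 45, 55, 65, 75, 85, 95
n = 141, Σfm = 9535, mean = 67.6241
Σfm² = 691525
Σf(m − x̄)² = Σfm² − (Σfm)²/n = 691525 − 9535²/141 = 46729.0780
Sample variance = 46729.0780 / 140 = 333.7791
Standard deviation = √333.7791 = 18.2696

18.27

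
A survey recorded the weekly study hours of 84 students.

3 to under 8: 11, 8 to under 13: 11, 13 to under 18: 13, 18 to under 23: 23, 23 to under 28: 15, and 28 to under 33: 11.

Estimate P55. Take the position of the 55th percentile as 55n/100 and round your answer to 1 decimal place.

20.4

Cumulative frequencies: 11, 22, 35, 58, 73, 84
n = 84; position = 55n/100 = 46.2.
This falls in the class 18 to under 23: L = 18, F = 35, f = 23, h = 5.
55th percentile ≈ 18 + ((46.2 − 35) / 23) × 5 = 20.4348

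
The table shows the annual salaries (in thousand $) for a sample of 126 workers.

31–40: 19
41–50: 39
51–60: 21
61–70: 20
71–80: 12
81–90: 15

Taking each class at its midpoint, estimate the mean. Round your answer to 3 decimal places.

Midpoints: 35.5, 45.5, 55.5, 65.5, 75.5, 85.5
Σfm = 19×35.5 + 39×45.5 + 21×55.5 + 20×65.5 + 12×75.5 + 15×85.5 = 7113
n = Σf = 126
Mean = 7113 / 126 = 56.4524

56.452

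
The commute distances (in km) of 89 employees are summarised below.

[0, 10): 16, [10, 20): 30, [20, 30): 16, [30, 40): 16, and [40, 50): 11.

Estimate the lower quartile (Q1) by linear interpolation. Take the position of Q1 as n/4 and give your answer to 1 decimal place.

Cumulative frequencies: 16, 46, 62, 78, 89
n = 89; position = n/4 = 22.25.
This falls in the class [10, 20): L = 10, F = 16, f = 30, h = 10.
Lower quartile ≈ 10 + ((22.25 − 16) / 30) × 10 = 12.0833

12.1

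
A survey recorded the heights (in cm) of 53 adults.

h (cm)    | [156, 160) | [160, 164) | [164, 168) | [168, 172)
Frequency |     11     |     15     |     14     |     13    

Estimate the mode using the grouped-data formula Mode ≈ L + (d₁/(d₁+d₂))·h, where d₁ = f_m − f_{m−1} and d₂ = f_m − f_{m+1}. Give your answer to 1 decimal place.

163.2

Modal class: [160, 164) (highest frequency 15).
d₁ = 15 − 11 = 4, d₂ = 15 − 14 = 1
Mode ≈ 160 + (4/(4+1)) × 4 = 160 + 3.2000 = 163.2000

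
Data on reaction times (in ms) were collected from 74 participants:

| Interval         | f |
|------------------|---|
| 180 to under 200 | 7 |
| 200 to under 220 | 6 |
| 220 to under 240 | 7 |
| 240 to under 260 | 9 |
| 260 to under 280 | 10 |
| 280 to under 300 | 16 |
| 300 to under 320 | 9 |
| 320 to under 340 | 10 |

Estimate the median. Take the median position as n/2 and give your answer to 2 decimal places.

276.00

Cumulative frequencies: 7, 13, 20, 29, 39, 55, 64, 74
n = 74; position = n/2 = 37.
This falls in the class 260 to under 280: L = 260, F = 29, f = 10, h = 20.
Median ≈ 260 + ((37 − 29) / 10) × 20 = 276.0000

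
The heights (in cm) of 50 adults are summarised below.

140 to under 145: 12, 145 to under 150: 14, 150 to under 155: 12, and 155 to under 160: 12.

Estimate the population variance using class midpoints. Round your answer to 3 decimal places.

30.240

Midpoints: 142.5, 147.5, 152.5, 157.5
n = 50, Σfm = 7495, mean = 149.9000
Σfm² = 1125012.5
Σf(m − x̄)² = Σfm² − (Σfm)²/n = 1125012.5 − 7495²/50 = 1512.0000
Population variance = 1512.0000 / 50 = 30.2400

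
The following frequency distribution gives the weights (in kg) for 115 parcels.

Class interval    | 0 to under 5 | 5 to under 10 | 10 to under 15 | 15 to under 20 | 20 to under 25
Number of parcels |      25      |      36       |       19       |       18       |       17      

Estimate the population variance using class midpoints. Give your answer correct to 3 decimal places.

Midpoints: 2.5, 7.5, 12.5, 17.5, 22.5
n = 115, Σfm = 1267.5, mean = 11.0217
Σfm² = 19268.75
Σf(m − x̄)² = Σfm² − (Σfm)²/n = 19268.75 − 1267.5²/115 = 5298.6957
Population variance = 5298.6957 / 115 = 46.0756

46.076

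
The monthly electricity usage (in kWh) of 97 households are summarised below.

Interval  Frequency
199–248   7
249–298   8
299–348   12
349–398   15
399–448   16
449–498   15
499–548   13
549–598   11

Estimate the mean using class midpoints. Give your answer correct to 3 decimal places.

Midpoints: 223.5, 273.5, 323.5, 373.5, 423.5, 473.5, 523.5, 573.5
Σfm = 7×223.5 + 8×273.5 + 12×323.5 + 15×373.5 + 16×423.5 + 15×473.5 + 13×523.5 + 11×573.5 = 40229.5
n = Σf = 97
Mean = 40229.5 / 97 = 414.7371

414.737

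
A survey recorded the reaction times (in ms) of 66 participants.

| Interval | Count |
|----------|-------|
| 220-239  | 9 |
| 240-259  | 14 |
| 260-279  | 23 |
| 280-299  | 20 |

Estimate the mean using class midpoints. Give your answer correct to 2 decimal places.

265.86

Midpoints: 229.5, 249.5, 269.5, 289.5
Σfm = 9×229.5 + 14×249.5 + 23×269.5 + 20×289.5 = 17547
n = Σf = 66
Mean = 17547 / 66 = 265.8636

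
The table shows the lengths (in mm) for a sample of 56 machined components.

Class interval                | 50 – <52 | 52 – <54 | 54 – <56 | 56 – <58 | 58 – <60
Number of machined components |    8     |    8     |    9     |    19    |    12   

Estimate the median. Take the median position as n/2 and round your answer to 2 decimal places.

Cumulative frequencies: 8, 16, 25, 44, 56
n = 56; position = n/2 = 28.
This falls in the class 56 – <58: L = 56, F = 25, f = 19, h = 2.
Median ≈ 56 + ((28 − 25) / 19) × 2 = 56.3158

56.32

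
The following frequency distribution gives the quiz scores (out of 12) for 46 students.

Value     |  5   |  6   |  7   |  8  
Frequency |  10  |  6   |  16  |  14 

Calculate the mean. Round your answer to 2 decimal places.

6.74

Values: 5, 6, 7, 8
Σfx = 10×5 + 6×6 + 16×7 + 14×8 = 310
n = Σf = 46
Mean = 310 / 46 = 6.7391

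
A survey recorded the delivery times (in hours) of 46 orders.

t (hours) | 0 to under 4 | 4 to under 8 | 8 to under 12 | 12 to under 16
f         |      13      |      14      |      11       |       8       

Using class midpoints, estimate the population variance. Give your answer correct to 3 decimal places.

17.996

Midpoints: 2, 6, 10, 14
n = 46, Σfm = 332, mean = 7.2174
Σfm² = 3224
Σf(m − x̄)² = Σfm² − (Σfm)²/n = 3224 − 332²/46 = 827.8261
Population variance = 827.8261 / 46 = 17.9962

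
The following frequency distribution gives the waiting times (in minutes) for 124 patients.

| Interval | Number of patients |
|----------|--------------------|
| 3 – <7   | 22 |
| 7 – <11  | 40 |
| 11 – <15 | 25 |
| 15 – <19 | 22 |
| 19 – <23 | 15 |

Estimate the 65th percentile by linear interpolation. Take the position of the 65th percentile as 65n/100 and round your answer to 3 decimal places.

13.976

Cumulative frequencies: 22, 62, 87, 109, 124
n = 124; position = 65n/100 = 80.6.
This falls in the class 11 – <15: L = 11, F = 62, f = 25, h = 4.
65th percentile ≈ 11 + ((80.6 − 62) / 25) × 4 = 13.9760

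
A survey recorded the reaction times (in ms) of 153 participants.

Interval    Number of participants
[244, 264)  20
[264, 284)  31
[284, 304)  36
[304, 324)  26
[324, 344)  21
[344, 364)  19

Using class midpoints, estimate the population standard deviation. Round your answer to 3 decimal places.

31.225

Midpoints: 254, 274, 294, 314, 334, 354
n = 153, Σfm = 46062, mean = 301.0588
Σfm² = 14016548
Σf(m − x̄)² = Σfm² − (Σfm)²/n = 14016548 − 46062²/153 = 149176.4706
Population variance = 149176.4706 / 153 = 975.0096
Standard deviation = √975.0096 = 31.2251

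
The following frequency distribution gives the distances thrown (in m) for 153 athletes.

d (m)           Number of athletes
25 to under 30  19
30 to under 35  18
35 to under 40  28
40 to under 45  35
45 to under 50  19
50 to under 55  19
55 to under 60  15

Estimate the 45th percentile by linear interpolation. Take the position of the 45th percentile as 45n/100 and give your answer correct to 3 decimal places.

40.550

Cumulative frequencies: 19, 37, 65, 100, 119, 138, 153
n = 153; position = 45n/100 = 68.85.
This falls in the class 40 to under 45: L = 40, F = 65, f = 35, h = 5.
45th percentile ≈ 40 + ((68.85 − 65) / 35) × 5 = 40.5500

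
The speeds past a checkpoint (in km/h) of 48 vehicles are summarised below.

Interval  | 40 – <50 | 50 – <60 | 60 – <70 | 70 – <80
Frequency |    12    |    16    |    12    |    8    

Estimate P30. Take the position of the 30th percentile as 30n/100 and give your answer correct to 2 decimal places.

Cumulative frequencies: 12, 28, 40, 48
n = 48; position = 30n/100 = 14.4.
This falls in the class 50 – <60: L = 50, F = 12, f = 16, h = 10.
30th percentile ≈ 50 + ((14.4 − 12) / 16) × 10 = 51.5000

51.50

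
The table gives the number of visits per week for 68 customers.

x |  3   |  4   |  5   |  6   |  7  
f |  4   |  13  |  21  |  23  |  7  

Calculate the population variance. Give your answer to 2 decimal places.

1.12

Values: 3, 4, 5, 6, 7
n = 68, Σfx = 356, mean = 5.2353
Σfx² = 1940
Σf(x − x̄)² = Σfx² − (Σfx)²/n = 1940 − 356²/68 = 76.2353
Population variance = 76.2353 / 68 = 1.1211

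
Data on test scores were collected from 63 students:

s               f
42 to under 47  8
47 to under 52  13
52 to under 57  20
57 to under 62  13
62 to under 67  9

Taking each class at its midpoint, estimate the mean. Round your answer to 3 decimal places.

Midpoints: 44.5, 49.5, 54.5, 59.5, 64.5
Σfm = 8×44.5 + 13×49.5 + 20×54.5 + 13×59.5 + 9×64.5 = 3443.5
n = Σf = 63
Mean = 3443.5 / 63 = 54.6587

54.659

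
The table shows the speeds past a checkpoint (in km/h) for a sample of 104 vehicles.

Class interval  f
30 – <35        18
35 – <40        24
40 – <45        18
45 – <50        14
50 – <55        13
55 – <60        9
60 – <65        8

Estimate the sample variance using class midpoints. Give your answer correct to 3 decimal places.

86.499

Midpoints: 32.5, 37.5, 42.5, 47.5, 52.5, 57.5, 62.5
n = 104, Σfm = 4615, mean = 44.3750
Σfm² = 213700
Σf(m − x̄)² = Σfm² − (Σfm)²/n = 213700 − 4615²/104 = 8909.3750
Sample variance = 8909.3750 / 103 = 86.4988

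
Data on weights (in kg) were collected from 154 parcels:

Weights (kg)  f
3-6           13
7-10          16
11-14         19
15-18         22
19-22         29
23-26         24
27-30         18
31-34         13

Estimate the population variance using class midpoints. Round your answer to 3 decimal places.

Midpoints: 4.5, 8.5, 12.5, 16.5, 20.5, 24.5, 28.5, 32.5
n = 154, Σfm = 2913, mean = 18.9156
Σfm² = 65322.5
Σf(m − x̄)² = Σfm² − (Σfm)²/n = 65322.5 − 2913²/154 = 10221.4026
Population variance = 10221.4026 / 154 = 66.3727

66.373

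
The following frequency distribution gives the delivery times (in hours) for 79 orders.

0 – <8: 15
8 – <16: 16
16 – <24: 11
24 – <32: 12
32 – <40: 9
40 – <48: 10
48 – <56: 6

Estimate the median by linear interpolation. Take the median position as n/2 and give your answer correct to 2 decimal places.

Cumulative frequencies: 15, 31, 42, 54, 63, 73, 79
n = 79; position = n/2 = 39.5.
This falls in the class 16 – <24: L = 16, F = 31, f = 11, h = 8.
Median ≈ 16 + ((39.5 − 31) / 11) × 8 = 22.1818

22.18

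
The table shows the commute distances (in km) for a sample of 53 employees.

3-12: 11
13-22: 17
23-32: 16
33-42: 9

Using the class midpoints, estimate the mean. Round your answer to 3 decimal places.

Midpoints: 7.5, 17.5, 27.5, 37.5
Σfm = 11×7.5 + 17×17.5 + 16×27.5 + 9×37.5 = 1157.5
n = Σf = 53
Mean = 1157.5 / 53 = 21.8396

21.840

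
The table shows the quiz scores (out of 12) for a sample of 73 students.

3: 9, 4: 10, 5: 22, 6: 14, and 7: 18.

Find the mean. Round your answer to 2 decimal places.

Values: 3, 4, 5, 6, 7
Σfx = 9×3 + 10×4 + 22×5 + 14×6 + 18×7 = 387
n = Σf = 73
Mean = 387 / 73 = 5.3014

5.30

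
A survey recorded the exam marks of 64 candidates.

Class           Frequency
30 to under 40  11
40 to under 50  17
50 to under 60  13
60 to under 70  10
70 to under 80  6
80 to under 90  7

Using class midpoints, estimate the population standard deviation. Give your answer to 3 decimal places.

15.700

Midpoints: 35, 45, 55, 65, 75, 85
n = 64, Σfm = 3560, mean = 55.6250
Σfm² = 213800
Σf(m − x̄)² = Σfm² − (Σfm)²/n = 213800 − 3560²/64 = 15775.0000
Population variance = 15775.0000 / 64 = 246.4844
Standard deviation = √246.4844 = 15.6998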